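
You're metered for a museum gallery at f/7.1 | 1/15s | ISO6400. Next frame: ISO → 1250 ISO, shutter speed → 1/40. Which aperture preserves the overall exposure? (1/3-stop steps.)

ISO: 6400 → 5000 → 4000 → 3200 → 2500 → 2000 → 1600 → 1250 — 2 1/3 stops lower (darker).
Shutter speed: 1/15 → 1/20 → 1/25 → 1/30 → 1/40 — 1 1/3 stops shorter (darker).
Net change so far: 3 2/3 stops darker. Offset with the aperture: f/7.1 → f/6.3 → f/5.6 → f/5 → f/4.5 → f/4 → f/3.5 → f/3.2 → f/2.8 → f/2.5 → f/2.2 → f/2.

f/2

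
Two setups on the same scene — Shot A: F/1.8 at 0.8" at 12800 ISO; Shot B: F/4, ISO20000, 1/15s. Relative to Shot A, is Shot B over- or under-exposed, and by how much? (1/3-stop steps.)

Aperture: f/1.8 → f/2 → f/2.2 → f/2.5 → f/2.8 → f/3.2 → f/3.5 → f/4 — 2 1/3 stops narrower (darker).
Shutter speed: 0.8 → 0.6 → 0.5 → 0.4 → 0.3 → 1/4 → 1/5 → 1/6 → 1/8 → 1/10 → 1/13 → 1/15 — 3 2/3 stops faster (darker).
ISO: 12800 → 16000 → 20000 — 2/3 stop raised (brighter).
Net: −2 1/3 −3 2/3 +2/3 = −5 1/3 stops.

5 1/3 stops darker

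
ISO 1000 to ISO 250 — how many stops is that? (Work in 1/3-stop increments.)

1000 → 800 → 640 → 500 → 400 → 320 → 250 — count the steps: 6 third-stops = 2 stops.

2 stops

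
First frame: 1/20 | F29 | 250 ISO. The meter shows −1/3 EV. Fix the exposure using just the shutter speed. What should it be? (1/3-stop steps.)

1/15s

Underexposed by 1/3 stop → need 1/3 stop brighter.
Shutter speed: 1/20 → 1/15.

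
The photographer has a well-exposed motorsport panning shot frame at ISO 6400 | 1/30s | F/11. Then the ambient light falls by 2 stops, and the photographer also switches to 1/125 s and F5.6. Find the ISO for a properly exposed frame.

ISO 25600

Scene light: 2 stops darker.
Shutter speed: 1/30 → 1/60 → 1/125 — 2 stops shorter (darker).
Aperture: f/11 → f/8 → f/5.6 — 2 stops wider (brighter).
Net so far: 2 stops darker. ISO: 6400 → 12800 → 25600.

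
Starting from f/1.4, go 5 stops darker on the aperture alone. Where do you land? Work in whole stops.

Aperture: f/1.4 → f/2 → f/2.8 → f/4 → f/5.6 → f/8 — 5 stops smaller aperture (darker).

f/8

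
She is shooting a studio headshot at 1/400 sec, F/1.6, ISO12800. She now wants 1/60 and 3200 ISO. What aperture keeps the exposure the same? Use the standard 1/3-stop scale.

Shutter speed: 1/400 → 1/320 → 1/250 → 1/200 → 1/160 → 1/125 → 1/100 → 1/80 → 1/60 — 2 2/3 stops slower (brighter).
ISO: 12800 → 10000 → 8000 → 6400 → 5000 → 4000 → 3200 — 2 stops lower (darker).
Net change so far: 2/3 stop brighter. Offset with the aperture: f/1.6 → f/1.8 → f/2.

f/2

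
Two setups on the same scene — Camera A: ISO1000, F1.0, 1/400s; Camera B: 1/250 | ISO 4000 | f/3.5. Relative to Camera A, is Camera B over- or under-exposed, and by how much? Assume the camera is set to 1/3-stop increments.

1 stop darker

Aperture: f/1.0 → f/1.1 → f/1.2 → f/1.4 → f/1.6 → f/1.8 → f/2 → f/2.2 → f/2.5 → f/2.8 → f/3.2 → f/3.5 — 3 2/3 stops narrower (darker).
Shutter speed: 1/400 → 1/320 → 1/250 — 2/3 stop longer (brighter).
ISO: 1000 → 1250 → 1600 → 2000 → 2500 → 3200 → 4000 — 2 stops raised (brighter).
Net: −3 2/3 +2/3 +2 = −1 stop.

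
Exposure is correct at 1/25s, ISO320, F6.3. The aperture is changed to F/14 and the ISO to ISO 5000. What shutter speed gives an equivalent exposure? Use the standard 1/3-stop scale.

1/80s

Aperture: f/6.3 → f/7.1 → f/8 → f/9 → f/10 → f/11 → f/13 → f/14 — 2 1/3 stops smaller aperture (darker).
ISO: 320 → 400 → 500 → 640 → 800 → 1000 → 1250 → 1600 → 2000 → 2500 → 3200 → 4000 → 5000 — 4 stops raised (brighter).
Net change so far: 1 2/3 stops brighter. Offset with the shutter speed: 1/25 → 1/30 → 1/40 → 1/50 → 1/60 → 1/80.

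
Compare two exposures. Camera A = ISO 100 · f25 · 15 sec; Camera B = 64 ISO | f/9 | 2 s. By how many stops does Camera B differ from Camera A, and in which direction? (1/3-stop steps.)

Aperture: f/25 → f/22 → f/20 → f/18 → f/16 → f/14 → f/13 → f/11 → f/10 → f/9 — 3 stops larger aperture (brighter).
Shutter speed: 15 → 13 → 10 → 8 → 6 → 5 → 4 → 3.2 → 2.5 → 2 — 3 stops faster (darker).
ISO: 100 → 80 → 64 — 2/3 stop lower (darker).
Net: +3 −3 −2/3 = −2/3 stops.

2/3 stop darker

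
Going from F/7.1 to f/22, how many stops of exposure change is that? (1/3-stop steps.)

3 1/3 stops

f/7.1 → f/8 → f/9 → f/10 → f/11 → f/13 → f/14 → f/16 → f/18 → f/20 → f/22 — count the steps: 10 third-stops = 3 1/3 stops.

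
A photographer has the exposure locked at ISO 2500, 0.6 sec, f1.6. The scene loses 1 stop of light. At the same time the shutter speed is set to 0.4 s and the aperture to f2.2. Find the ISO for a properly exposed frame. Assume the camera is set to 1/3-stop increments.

Scene light: 1 stop darker.
Shutter speed: 0.6 → 0.5 → 0.4 — 2/3 stop faster (darker).
Aperture: f/1.6 → f/1.8 → f/2 → f/2.2 — 1 stop stopped down (darker).
Net so far: 2 2/3 stops darker. ISO: 2500 → 3200 → 4000 → 5000 → 6400 → 8000 → 10000 → 12800 → 16000.

ISO 16000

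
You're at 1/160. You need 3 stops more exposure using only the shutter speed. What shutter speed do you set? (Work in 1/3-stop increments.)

Shutter speed: 1/160 → 1/125 → 1/100 → 1/80 → 1/60 → 1/50 → 1/40 → 1/30 → 1/25 → 1/20 — 3 stops slower (brighter).

1/20s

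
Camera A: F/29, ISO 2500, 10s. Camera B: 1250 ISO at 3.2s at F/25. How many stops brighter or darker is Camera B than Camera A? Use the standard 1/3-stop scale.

Aperture: f/29 → f/25 — 1/3 stop opened up (brighter).
Shutter speed: 10 → 8 → 6 → 5 → 4 → 3.2 — 1 2/3 stops faster (darker).
ISO: 2500 → 2000 → 1600 → 1250 — 1 stop dropped (darker).
Net: +1/3 −1 2/3 −1 = −2 1/3 stops.

2 1/3 stops darker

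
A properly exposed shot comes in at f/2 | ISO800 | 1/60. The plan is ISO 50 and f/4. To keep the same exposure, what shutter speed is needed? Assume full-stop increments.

ISO: 800 → 400 → 200 → 100 → 50 — 4 stops lower (darker).
Aperture: f/2 → f/2.8 → f/4 — 2 stops narrower (darker).
Net change so far: 6 stops darker. Offset with the shutter speed: 1/60 → 1/30 → 1/15 → 1/8 → 1/4 → 1/2 → 1.

1 s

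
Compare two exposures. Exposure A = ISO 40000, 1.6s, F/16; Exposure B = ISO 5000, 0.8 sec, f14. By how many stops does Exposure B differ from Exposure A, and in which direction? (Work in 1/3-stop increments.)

Aperture: f/16 → f/14 — 1/3 stop opened up (brighter).
Shutter speed: 1.6 → 1.3 → 1 → 0.8 — 1 stop faster (darker).
ISO: 40000 → 32000 → 25600 → 20000 → 16000 → 12800 → 10000 → 8000 → 6400 → 5000 — 3 stops lower (darker).
Net: +1/3 −1 −3 = −3 2/3 stops.

3 2/3 stops darker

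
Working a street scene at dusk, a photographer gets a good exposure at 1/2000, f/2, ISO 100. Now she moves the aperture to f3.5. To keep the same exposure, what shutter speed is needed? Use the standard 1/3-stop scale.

1/640s

Aperture: f/2 → f/2.2 → f/2.5 → f/2.8 → f/3.2 → f/3.5 — 1 2/3 stops stopped down (darker).
Need 1 2/3 stops brighter from the shutter speed: 1/2000 → 1/1600 → 1/1250 → 1/1000 → 1/800 → 1/640.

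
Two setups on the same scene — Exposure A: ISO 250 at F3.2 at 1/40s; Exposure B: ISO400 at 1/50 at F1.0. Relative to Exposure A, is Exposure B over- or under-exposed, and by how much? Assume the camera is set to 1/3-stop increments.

Aperture: f/3.2 → f/2.8 → f/2.5 → f/2.2 → f/2 → f/1.8 → f/1.6 → f/1.4 → f/1.2 → f/1.1 → f/1.0 — 3 1/3 stops wider (brighter).
Shutter speed: 1/40 → 1/50 — 1/3 stop shorter (darker).
ISO: 250 → 320 → 400 — 2/3 stop higher (brighter).
Net: +3 1/3 −1/3 +2/3 = +3 2/3 stops.

3 2/3 stops brighter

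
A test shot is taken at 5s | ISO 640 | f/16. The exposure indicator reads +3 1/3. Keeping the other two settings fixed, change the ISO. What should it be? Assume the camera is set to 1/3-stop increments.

ISO 64

Overexposed by 3 1/3 stops → need 3 1/3 stops darker.
ISO: 640 → 500 → 400 → 320 → 250 → 200 → 160 → 125 → 100 → 80 → 64.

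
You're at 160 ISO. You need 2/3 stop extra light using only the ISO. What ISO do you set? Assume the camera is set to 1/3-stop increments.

ISO: 160 → 200 → 250 — 2/3 stop higher (brighter).

ISO 250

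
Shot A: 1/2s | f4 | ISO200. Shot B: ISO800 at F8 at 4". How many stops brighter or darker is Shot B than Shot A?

3 stops brighter

Aperture: f/4 → f/5.6 → f/8 — 2 stops stopped down (darker).
Shutter speed: 1/2 → 1 → 2 → 4 — 3 stops longer (brighter).
ISO: 200 → 400 → 800 — 2 stops higher (brighter).
Net: −2 +3 +2 = +3 stops.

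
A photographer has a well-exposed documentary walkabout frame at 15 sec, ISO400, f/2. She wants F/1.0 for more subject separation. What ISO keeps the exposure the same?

ISO 100

Aperture: f/2 → f/1.4 → f/1.0 — 2 stops opened up (brighter).
Need 2 stops darker from the ISO: 400 → 200 → 100.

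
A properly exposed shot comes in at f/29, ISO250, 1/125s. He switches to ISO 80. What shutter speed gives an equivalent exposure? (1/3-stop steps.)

1/40s

ISO: 250 → 200 → 160 → 125 → 100 → 80 — 1 2/3 stops lower (darker).
Need 1 2/3 stops brighter from the shutter speed: 1/125 → 1/100 → 1/80 → 1/60 → 1/50 → 1/40.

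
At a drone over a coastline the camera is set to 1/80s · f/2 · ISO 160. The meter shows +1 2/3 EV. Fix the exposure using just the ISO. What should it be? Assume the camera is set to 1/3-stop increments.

Overexposed by 1 2/3 stops → need 1 2/3 stops darker.
ISO: 160 → 125 → 100 → 80 → 64 → 50.

ISO 50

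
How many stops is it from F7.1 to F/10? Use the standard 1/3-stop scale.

f/7.1 → f/8 → f/9 → f/10 — count the steps: 3 third-stops = 1 stop.

1 stop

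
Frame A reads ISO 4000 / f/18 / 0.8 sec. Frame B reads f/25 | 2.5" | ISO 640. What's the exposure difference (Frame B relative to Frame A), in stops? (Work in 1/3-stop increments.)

Aperture: f/18 → f/20 → f/22 → f/25 — 1 stop smaller aperture (darker).
Shutter speed: 0.8 → 1 → 1.3 → 1.6 → 2 → 2.5 — 1 2/3 stops longer (brighter).
ISO: 4000 → 3200 → 2500 → 2000 → 1600 → 1250 → 1000 → 800 → 640 — 2 2/3 stops lower (darker).
Net: −1 +1 2/3 −2 2/3 = −2 stops.

2 stops darker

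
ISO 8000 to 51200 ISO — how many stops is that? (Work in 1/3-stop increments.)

8000 → 10000 → 12800 → 16000 → 20000 → 25600 → 32000 → 40000 → 51200 — count the steps: 8 third-stops = 2 2/3 stops.

2 2/3 stops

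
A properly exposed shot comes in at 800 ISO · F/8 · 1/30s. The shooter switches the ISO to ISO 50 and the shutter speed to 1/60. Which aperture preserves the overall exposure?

f/1.4

ISO: 800 → 400 → 200 → 100 → 50 — 4 stops dropped (darker).
Shutter speed: 1/30 → 1/60 — 1 stop shorter (darker).
Net change so far: 5 stops darker. Offset with the aperture: f/8 → f/5.6 → f/4 → f/2.8 → f/2 → f/1.4.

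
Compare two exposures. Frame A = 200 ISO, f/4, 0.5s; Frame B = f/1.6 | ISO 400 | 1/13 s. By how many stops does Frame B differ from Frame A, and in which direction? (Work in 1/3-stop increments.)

1 stop brighter

Aperture: f/4 → f/3.5 → f/3.2 → f/2.8 → f/2.5 → f/2.2 → f/2 → f/1.8 → f/1.6 — 2 2/3 stops wider (brighter).
Shutter speed: 0.5 → 0.4 → 0.3 → 1/4 → 1/5 → 1/6 → 1/8 → 1/10 → 1/13 — 2 2/3 stops faster (darker).
ISO: 200 → 250 → 320 → 400 — 1 stop higher (brighter).
Net: +2 2/3 −2 2/3 +1 = +1 stop.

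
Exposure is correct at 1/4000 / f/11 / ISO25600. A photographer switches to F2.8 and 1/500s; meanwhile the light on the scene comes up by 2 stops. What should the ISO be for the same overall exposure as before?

ISO 50

Scene light: 2 stops brighter.
Aperture: f/11 → f/8 → f/5.6 → f/4 → f/2.8 — 4 stops wider (brighter).
Shutter speed: 1/4000 → 1/2000 → 1/1000 → 1/500 — 3 stops slower (brighter).
Net so far: 9 stops brighter. ISO: 25600 → 12800 → 6400 → 3200 → 1600 → 800 → 400 → 200 → 100 → 50.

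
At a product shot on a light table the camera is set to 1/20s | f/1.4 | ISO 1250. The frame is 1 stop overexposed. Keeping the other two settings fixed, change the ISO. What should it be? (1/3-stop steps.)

Overexposed by 1 stop → need 1 stop darker.
ISO: 1250 → 1000 → 800 → 640.

ISO 640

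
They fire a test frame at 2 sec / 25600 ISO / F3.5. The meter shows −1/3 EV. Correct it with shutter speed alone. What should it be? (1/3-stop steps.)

2.5 s

Underexposed by 1/3 stop → need 1/3 stop brighter.
Shutter speed: 2 → 2.5.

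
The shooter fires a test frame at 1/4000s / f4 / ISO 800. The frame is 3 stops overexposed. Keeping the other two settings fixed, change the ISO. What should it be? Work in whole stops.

Overexposed by 3 stops → need 3 stops darker.
ISO: 800 → 400 → 200 → 100.

ISO 100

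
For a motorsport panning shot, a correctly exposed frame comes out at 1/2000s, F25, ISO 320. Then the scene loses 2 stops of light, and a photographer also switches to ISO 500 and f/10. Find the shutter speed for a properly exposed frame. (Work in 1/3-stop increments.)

1/5000s

Scene light: 2 stops darker.
ISO: 320 → 400 → 500 — 2/3 stop raised (brighter).
Aperture: f/25 → f/22 → f/20 → f/18 → f/16 → f/14 → f/13 → f/11 → f/10 — 2 2/3 stops opened up (brighter).
Net so far: 1 1/3 stops brighter. Shutter speed: 1/2000 → 1/2500 → 1/3200 → 1/4000 → 1/5000.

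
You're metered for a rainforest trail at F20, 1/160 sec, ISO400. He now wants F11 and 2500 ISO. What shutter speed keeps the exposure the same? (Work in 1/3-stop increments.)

Aperture: f/20 → f/18 → f/16 → f/14 → f/13 → f/11 — 1 2/3 stops opened up (brighter).
ISO: 400 → 500 → 640 → 800 → 1000 → 1250 → 1600 → 2000 → 2500 — 2 2/3 stops higher (brighter).
Net change so far: 4 1/3 stops brighter. Offset with the shutter speed: 1/160 → 1/200 → 1/250 → 1/320 → 1/400 → 1/500 → 1/640 → 1/800 → 1/1000 → 1/1250 → 1/1600 → 1/2000 → 1/2500 → 1/3200.

1/3200s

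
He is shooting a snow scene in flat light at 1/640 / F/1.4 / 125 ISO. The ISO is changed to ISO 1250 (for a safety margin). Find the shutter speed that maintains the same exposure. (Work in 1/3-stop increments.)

1/6400s

ISO: 125 → 160 → 200 → 250 → 320 → 400 → 500 → 640 → 800 → 1000 → 1250 — 3 1/3 stops higher (brighter).
Need 3 1/3 stops darker from the shutter speed: 1/640 → 1/800 → 1/1000 → 1/1250 → 1/1600 → 1/2000 → 1/2500 → 1/3200 → 1/4000 → 1/5000 → 1/6400.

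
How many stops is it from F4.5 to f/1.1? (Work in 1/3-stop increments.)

4 stops

f/4.5 → f/4 → f/3.5 → f/3.2 → f/2.8 → f/2.5 → f/2.2 → f/2 → f/1.8 → f/1.6 → f/1.4 → f/1.2 → f/1.1 — count the steps: 12 third-stops = 4 stops.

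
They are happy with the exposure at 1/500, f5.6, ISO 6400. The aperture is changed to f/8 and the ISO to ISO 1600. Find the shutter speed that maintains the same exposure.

Aperture: f/5.6 → f/8 — 1 stop stopped down (darker).
ISO: 6400 → 3200 → 1600 — 2 stops dropped (darker).
Net change so far: 3 stops darker. Offset with the shutter speed: 1/500 → 1/250 → 1/125 → 1/60.

1/60s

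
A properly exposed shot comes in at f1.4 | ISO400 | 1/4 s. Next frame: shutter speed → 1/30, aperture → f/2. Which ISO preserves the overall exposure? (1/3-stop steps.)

Shutter speed: 1/4 → 1/5 → 1/6 → 1/8 → 1/10 → 1/13 → 1/15 → 1/20 → 1/25 → 1/30 — 3 stops faster (darker).
Aperture: f/1.4 → f/1.6 → f/1.8 → f/2 — 1 stop smaller aperture (darker).
Net change so far: 4 stops darker. Offset with the ISO: 400 → 500 → 640 → 800 → 1000 → 1250 → 1600 → 2000 → 2500 → 3200 → 4000 → 5000 → 6400.

ISO 6400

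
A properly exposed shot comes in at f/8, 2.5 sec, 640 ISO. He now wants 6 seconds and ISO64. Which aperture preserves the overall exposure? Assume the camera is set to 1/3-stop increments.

f/4

Shutter speed: 2.5 → 3.2 → 4 → 5 → 6 — 1 1/3 stops longer (brighter).
ISO: 640 → 500 → 400 → 320 → 250 → 200 → 160 → 125 → 100 → 80 → 64 — 3 1/3 stops lower (darker).
Net change so far: 2 stops darker. Offset with the aperture: f/8 → f/7.1 → f/6.3 → f/5.6 → f/5 → f/4.5 → f/4.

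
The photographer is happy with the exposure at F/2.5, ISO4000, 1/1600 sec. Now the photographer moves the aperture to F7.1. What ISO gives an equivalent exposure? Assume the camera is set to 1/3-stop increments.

Aperture: f/2.5 → f/2.8 → f/3.2 → f/3.5 → f/4 → f/4.5 → f/5 → f/5.6 → f/6.3 → f/7.1 — 3 stops stopped down (darker).
Need 3 stops brighter from the ISO: 4000 → 5000 → 6400 → 8000 → 10000 → 12800 → 16000 → 20000 → 25600 → 32000.

ISO 32000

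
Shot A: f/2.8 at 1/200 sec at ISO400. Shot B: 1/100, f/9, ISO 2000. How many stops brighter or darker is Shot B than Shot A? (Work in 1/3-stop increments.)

Aperture: f/2.8 → f/3.2 → f/3.5 → f/4 → f/4.5 → f/5 → f/5.6 → f/6.3 → f/7.1 → f/8 → f/9 — 3 1/3 stops narrower (darker).
Shutter speed: 1/200 → 1/160 → 1/125 → 1/100 — 1 stop longer (brighter).
ISO: 400 → 500 → 640 → 800 → 1000 → 1250 → 1600 → 2000 — 2 1/3 stops raised (brighter).
Net: −3 1/3 +1 +2 1/3 = 0 stops.

same exposure (0 stops)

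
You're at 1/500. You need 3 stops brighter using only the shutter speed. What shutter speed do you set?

1/60s

Shutter speed: 1/500 → 1/250 → 1/125 → 1/60 — 3 stops longer (brighter).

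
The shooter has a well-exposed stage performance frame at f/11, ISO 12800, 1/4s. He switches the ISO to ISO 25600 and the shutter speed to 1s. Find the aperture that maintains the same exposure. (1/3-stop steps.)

ISO: 12800 → 16000 → 20000 → 25600 — 1 stop higher (brighter).
Shutter speed: 1/4 → 0.3 → 0.4 → 0.5 → 0.6 → 0.8 → 1 — 2 stops slower (brighter).
Net change so far: 3 stops brighter. Offset with the aperture: f/11 → f/13 → f/14 → f/16 → f/18 → f/20 → f/22 → f/25 → f/29 → f/32.

f/32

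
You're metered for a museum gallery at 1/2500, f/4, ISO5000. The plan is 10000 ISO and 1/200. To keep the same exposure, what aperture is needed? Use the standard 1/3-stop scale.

ISO: 5000 → 6400 → 8000 → 10000 — 1 stop higher (brighter).
Shutter speed: 1/2500 → 1/2000 → 1/1600 → 1/1250 → 1/1000 → 1/800 → 1/640 → 1/500 → 1/400 → 1/320 → 1/250 → 1/200 — 3 2/3 stops longer (brighter).
Net change so far: 4 2/3 stops brighter. Offset with the aperture: f/4 → f/4.5 → f/5 → f/5.6 → f/6.3 → f/7.1 → f/8 → f/9 → f/10 → f/11 → f/13 → f/14 → f/16 → f/18 → f/20.

f/20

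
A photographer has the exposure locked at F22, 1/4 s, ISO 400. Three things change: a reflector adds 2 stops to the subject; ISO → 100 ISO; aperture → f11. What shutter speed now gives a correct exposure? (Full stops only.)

Scene light: 2 stops brighter.
ISO: 400 → 200 → 100 — 2 stops lower (darker).
Aperture: f/22 → f/16 → f/11 — 2 stops larger aperture (brighter).
Net so far: 2 stops brighter. Shutter speed: 1/4 → 1/8 → 1/15.

1/15s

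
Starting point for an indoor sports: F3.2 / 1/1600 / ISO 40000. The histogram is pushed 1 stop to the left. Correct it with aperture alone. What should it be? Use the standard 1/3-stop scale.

f/2.2

Underexposed by 1 stop → need 1 stop brighter.
Aperture: f/3.2 → f/2.8 → f/2.5 → f/2.2.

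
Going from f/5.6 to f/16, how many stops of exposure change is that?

f/5.6 → f/8 → f/11 → f/16 — count the steps: 3 stops.

3 stops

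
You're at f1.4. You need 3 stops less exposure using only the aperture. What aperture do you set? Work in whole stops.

Aperture: f/1.4 → f/2 → f/2.8 → f/4 — 3 stops narrower (darker).

f/4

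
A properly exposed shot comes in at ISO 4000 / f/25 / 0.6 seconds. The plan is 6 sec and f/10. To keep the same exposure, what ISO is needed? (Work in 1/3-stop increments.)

ISO 64

Shutter speed: 0.6 → 0.8 → 1 → 1.3 → 1.6 → 2 → 2.5 → 3.2 → 4 → 5 → 6 — 3 1/3 stops longer (brighter).
Aperture: f/25 → f/22 → f/20 → f/18 → f/16 → f/14 → f/13 → f/11 → f/10 — 2 2/3 stops larger aperture (brighter).
Net change so far: 6 stops brighter. Offset with the ISO: 4000 → 3200 → 2500 → 2000 → 1600 → 1250 → 1000 → 800 → 640 → 500 → 400 → 320 → 250 → 200 → 160 → 125 → 100 → 80 → 64.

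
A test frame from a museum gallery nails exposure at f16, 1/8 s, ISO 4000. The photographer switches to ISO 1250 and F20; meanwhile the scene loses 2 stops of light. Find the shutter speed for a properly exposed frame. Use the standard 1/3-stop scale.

Scene light: 2 stops darker.
ISO: 4000 → 3200 → 2500 → 2000 → 1600 → 1250 — 1 2/3 stops lower (darker).
Aperture: f/16 → f/18 → f/20 — 2/3 stop stopped down (darker).
Net so far: 4 1/3 stops darker. Shutter speed: 1/8 → 1/6 → 1/5 → 1/4 → 0.3 → 0.4 → 0.5 → 0.6 → 0.8 → 1 → 1.3 → 1.6 → 2 → 2.5.

2.5 s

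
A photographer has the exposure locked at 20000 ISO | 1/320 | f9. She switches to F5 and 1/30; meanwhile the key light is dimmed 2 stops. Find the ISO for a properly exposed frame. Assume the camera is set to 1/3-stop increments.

ISO 2500

Scene light: 2 stops darker.
Aperture: f/9 → f/8 → f/7.1 → f/6.3 → f/5.6 → f/5 — 1 2/3 stops opened up (brighter).
Shutter speed: 1/320 → 1/250 → 1/200 → 1/160 → 1/125 → 1/100 → 1/80 → 1/60 → 1/50 → 1/40 → 1/30 — 3 1/3 stops slower (brighter).
Net so far: 3 stops brighter. ISO: 20000 → 16000 → 12800 → 10000 → 8000 → 6400 → 5000 → 4000 → 3200 → 2500.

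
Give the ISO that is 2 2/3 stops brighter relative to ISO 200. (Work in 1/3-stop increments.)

ISO: 200 → 250 → 320 → 400 → 500 → 640 → 800 → 1000 → 1250 — 2 2/3 stops higher (brighter).

ISO 1250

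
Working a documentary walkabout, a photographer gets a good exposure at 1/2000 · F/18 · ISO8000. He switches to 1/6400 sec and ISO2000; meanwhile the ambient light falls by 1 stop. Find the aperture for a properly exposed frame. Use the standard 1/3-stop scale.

Scene light: 1 stop darker.
Shutter speed: 1/2000 → 1/2500 → 1/3200 → 1/4000 → 1/5000 → 1/6400 — 1 2/3 stops shorter (darker).
ISO: 8000 → 6400 → 5000 → 4000 → 3200 → 2500 → 2000 — 2 stops dropped (darker).
Net so far: 4 2/3 stops darker. Aperture: f/18 → f/16 → f/14 → f/13 → f/11 → f/10 → f/9 → f/8 → f/7.1 → f/6.3 → f/5.6 → f/5 → f/4.5 → f/4 → f/3.5.

f/3.5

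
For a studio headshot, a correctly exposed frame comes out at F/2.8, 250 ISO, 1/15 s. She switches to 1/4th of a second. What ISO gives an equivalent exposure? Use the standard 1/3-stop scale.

Shutter speed: 1/15 → 1/13 → 1/10 → 1/8 → 1/6 → 1/5 → 1/4 — 2 stops slower (brighter).
Need 2 stops darker from the ISO: 250 → 200 → 160 → 125 → 100 → 80 → 64.

ISO 64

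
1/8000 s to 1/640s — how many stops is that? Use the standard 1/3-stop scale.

1/8000 → 1/6400 → 1/5000 → 1/4000 → 1/3200 → 1/2500 → 1/2000 → 1/1600 → 1/1250 → 1/1000 → 1/800 → 1/640 — count the steps: 11 third-stops = 3 2/3 stops.

3 2/3 stops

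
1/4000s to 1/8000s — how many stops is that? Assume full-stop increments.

1/4000 → 1/8000 — count the steps: 1 stop.

1 stop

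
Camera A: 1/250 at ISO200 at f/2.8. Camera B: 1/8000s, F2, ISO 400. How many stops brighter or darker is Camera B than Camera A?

3 stops darker

Aperture: f/2.8 → f/2 — 1 stop opened up (brighter).
Shutter speed: 1/250 → 1/500 → 1/1000 → 1/2000 → 1/4000 → 1/8000 — 5 stops shorter (darker).
ISO: 200 → 400 — 1 stop raised (brighter).
Net: +1 −5 +1 = −3 stops.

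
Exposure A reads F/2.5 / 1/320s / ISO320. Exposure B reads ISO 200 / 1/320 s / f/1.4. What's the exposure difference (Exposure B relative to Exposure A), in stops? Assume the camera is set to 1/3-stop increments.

1 stop brighter

Aperture: f/2.5 → f/2.2 → f/2 → f/1.8 → f/1.6 → f/1.4 — 1 2/3 stops larger aperture (brighter).
Shutter speed: unchanged.
ISO: 320 → 250 → 200 — 2/3 stop lower (darker).
Net: +1 2/3 −2/3 = +1 stop.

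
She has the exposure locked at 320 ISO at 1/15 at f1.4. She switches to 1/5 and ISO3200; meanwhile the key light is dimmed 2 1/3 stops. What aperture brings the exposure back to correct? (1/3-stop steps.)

Scene light: 2 1/3 stops darker.
Shutter speed: 1/15 → 1/13 → 1/10 → 1/8 → 1/6 → 1/5 — 1 2/3 stops slower (brighter).
ISO: 320 → 400 → 500 → 640 → 800 → 1000 → 1250 → 1600 → 2000 → 2500 → 3200 — 3 1/3 stops raised (brighter).
Net so far: 2 2/3 stops brighter. Aperture: f/1.4 → f/1.6 → f/1.8 → f/2 → f/2.2 → f/2.5 → f/2.8 → f/3.2 → f/3.5.

f/3.5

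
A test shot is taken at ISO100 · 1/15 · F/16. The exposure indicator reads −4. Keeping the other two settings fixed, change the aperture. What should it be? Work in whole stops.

Underexposed by 4 stops → need 4 stops brighter.
Aperture: f/16 → f/11 → f/8 → f/5.6 → f/4.

f/4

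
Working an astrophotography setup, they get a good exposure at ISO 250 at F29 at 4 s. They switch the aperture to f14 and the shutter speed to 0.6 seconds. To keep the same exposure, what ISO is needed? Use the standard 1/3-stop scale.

Aperture: f/29 → f/25 → f/22 → f/20 → f/18 → f/16 → f/14 — 2 stops wider (brighter).
Shutter speed: 4 → 3.2 → 2.5 → 2 → 1.6 → 1.3 → 1 → 0.8 → 0.6 — 2 2/3 stops shorter (darker).
Net change so far: 2/3 stop darker. Offset with the ISO: 250 → 320 → 400.

ISO 400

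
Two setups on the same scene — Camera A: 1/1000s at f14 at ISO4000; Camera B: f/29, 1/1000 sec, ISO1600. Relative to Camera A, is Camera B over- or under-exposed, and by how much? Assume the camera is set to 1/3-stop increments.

Aperture: f/14 → f/16 → f/18 → f/20 → f/22 → f/25 → f/29 — 2 stops narrower (darker).
Shutter speed: unchanged.
ISO: 4000 → 3200 → 2500 → 2000 → 1600 — 1 1/3 stops dropped (darker).
Net: −2 −1 1/3 = −3 1/3 stops.

3 1/3 stops darker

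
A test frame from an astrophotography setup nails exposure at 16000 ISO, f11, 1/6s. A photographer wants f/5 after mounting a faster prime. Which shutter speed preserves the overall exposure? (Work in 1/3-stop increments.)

1/30s

Aperture: f/11 → f/10 → f/9 → f/8 → f/7.1 → f/6.3 → f/5.6 → f/5 — 2 1/3 stops wider (brighter).
Need 2 1/3 stops darker from the shutter speed: 1/6 → 1/8 → 1/10 → 1/13 → 1/15 → 1/20 → 1/25 → 1/30.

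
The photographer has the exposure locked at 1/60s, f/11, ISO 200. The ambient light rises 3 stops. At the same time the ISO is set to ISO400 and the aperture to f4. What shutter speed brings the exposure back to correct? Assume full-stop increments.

Scene light: 3 stops brighter.
ISO: 200 → 400 — 1 stop raised (brighter).
Aperture: f/11 → f/8 → f/5.6 → f/4 — 3 stops larger aperture (brighter).
Net so far: 7 stops brighter. Shutter speed: 1/60 → 1/125 → 1/250 → 1/500 → 1/1000 → 1/2000 → 1/4000 → 1/8000.

1/8000s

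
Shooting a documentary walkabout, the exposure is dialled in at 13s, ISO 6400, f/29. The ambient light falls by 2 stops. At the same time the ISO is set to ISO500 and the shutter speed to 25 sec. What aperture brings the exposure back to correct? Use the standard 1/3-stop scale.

Scene light: 2 stops darker.
ISO: 6400 → 5000 → 4000 → 3200 → 2500 → 2000 → 1600 → 1250 → 1000 → 800 → 640 → 500 — 3 2/3 stops dropped (darker).
Shutter speed: 13 → 15 → 20 → 25 — 1 stop longer (brighter).
Net so far: 4 2/3 stops darker. Aperture: f/29 → f/25 → f/22 → f/20 → f/18 → f/16 → f/14 → f/13 → f/11 → f/10 → f/9 → f/8 → f/7.1 → f/6.3 → f/5.6.

f/5.6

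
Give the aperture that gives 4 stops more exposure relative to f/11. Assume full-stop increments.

Aperture: f/11 → f/8 → f/5.6 → f/4 → f/2.8 — 4 stops wider (brighter).

f/2.8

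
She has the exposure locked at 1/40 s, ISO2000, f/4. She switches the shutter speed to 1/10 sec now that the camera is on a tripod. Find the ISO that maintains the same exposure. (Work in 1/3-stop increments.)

ISO 500

Shutter speed: 1/40 → 1/30 → 1/25 → 1/20 → 1/15 → 1/13 → 1/10 — 2 stops longer (brighter).
Need 2 stops darker from the ISO: 2000 → 1600 → 1250 → 1000 → 800 → 640 → 500.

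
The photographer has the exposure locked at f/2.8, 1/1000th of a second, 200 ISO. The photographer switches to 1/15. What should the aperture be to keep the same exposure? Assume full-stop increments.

Shutter speed: 1/1000 → 1/500 → 1/250 → 1/125 → 1/60 → 1/30 → 1/15 — 6 stops longer (brighter).
Need 6 stops darker from the aperture: f/2.8 → f/4 → f/5.6 → f/8 → f/11 → f/16 → f/22.

f/22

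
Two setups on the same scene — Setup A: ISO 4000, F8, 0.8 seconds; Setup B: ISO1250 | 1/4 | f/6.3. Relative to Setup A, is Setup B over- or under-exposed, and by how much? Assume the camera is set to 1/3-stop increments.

2 2/3 stops darker

Aperture: f/8 → f/7.1 → f/6.3 — 2/3 stop wider (brighter).
Shutter speed: 0.8 → 0.6 → 0.5 → 0.4 → 0.3 → 1/4 — 1 2/3 stops shorter (darker).
ISO: 4000 → 3200 → 2500 → 2000 → 1600 → 1250 — 1 2/3 stops dropped (darker).
Net: +2/3 −1 2/3 −1 2/3 = −2 2/3 stops.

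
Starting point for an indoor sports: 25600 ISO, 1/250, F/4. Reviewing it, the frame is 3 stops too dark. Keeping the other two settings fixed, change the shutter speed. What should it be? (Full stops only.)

Underexposed by 3 stops → need 3 stops brighter.
Shutter speed: 1/250 → 1/125 → 1/60 → 1/30.

1/30s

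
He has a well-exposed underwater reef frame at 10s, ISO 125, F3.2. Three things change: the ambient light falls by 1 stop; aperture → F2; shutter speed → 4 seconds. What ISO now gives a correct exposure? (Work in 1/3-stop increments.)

Scene light: 1 stop darker.
Aperture: f/3.2 → f/2.8 → f/2.5 → f/2.2 → f/2 — 1 1/3 stops wider (brighter).
Shutter speed: 10 → 8 → 6 → 5 → 4 — 1 1/3 stops faster (darker).
Net so far: 1 stop darker. ISO: 125 → 160 → 200 → 250.

ISO 250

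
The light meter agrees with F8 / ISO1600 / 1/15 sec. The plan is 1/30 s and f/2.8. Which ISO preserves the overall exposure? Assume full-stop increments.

ISO 400

Shutter speed: 1/15 → 1/30 — 1 stop shorter (darker).
Aperture: f/8 → f/5.6 → f/4 → f/2.8 — 3 stops wider (brighter).
Net change so far: 2 stops brighter. Offset with the ISO: 1600 → 800 → 400.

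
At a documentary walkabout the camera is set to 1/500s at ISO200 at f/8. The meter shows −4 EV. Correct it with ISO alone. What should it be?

ISO 3200

Underexposed by 4 stops → need 4 stops brighter.
ISO: 200 → 400 → 800 → 1600 → 3200.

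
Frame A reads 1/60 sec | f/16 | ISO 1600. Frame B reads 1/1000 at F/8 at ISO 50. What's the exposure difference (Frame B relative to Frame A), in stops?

7 stops darker

Aperture: f/16 → f/11 → f/8 — 2 stops opened up (brighter).
Shutter speed: 1/60 → 1/125 → 1/250 → 1/500 → 1/1000 — 4 stops faster (darker).
ISO: 1600 → 800 → 400 → 200 → 100 → 50 — 5 stops lower (darker).
Net: +2 −4 −5 = −7 stops.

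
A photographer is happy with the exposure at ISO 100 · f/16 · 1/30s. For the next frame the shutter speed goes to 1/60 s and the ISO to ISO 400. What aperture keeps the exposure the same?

f/22

Shutter speed: 1/30 → 1/60 — 1 stop faster (darker).
ISO: 100 → 200 → 400 — 2 stops higher (brighter).
Net change so far: 1 stop brighter. Offset with the aperture: f/16 → f/22.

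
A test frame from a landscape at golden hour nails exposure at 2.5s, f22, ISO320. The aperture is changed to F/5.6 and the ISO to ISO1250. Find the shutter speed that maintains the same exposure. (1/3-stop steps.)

1/25s

Aperture: f/22 → f/20 → f/18 → f/16 → f/14 → f/13 → f/11 → f/10 → f/9 → f/8 → f/7.1 → f/6.3 → f/5.6 — 4 stops opened up (brighter).
ISO: 320 → 400 → 500 → 640 → 800 → 1000 → 1250 — 2 stops higher (brighter).
Net change so far: 6 stops brighter. Offset with the shutter speed: 2.5 → 2 → 1.6 → 1.3 → 1 → 0.8 → 0.6 → 0.5 → 0.4 → 0.3 → 1/4 → 1/5 → 1/6 → 1/8 → 1/10 → 1/13 → 1/15 → 1/20 → 1/25.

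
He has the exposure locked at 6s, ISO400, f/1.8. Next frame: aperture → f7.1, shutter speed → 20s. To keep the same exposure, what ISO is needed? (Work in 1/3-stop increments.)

Aperture: f/1.8 → f/2 → f/2.2 → f/2.5 → f/2.8 → f/3.2 → f/3.5 → f/4 → f/4.5 → f/5 → f/5.6 → f/6.3 → f/7.1 — 4 stops narrower (darker).
Shutter speed: 6 → 8 → 10 → 13 → 15 → 20 — 1 2/3 stops longer (brighter).
Net change so far: 2 1/3 stops darker. Offset with the ISO: 400 → 500 → 640 → 800 → 1000 → 1250 → 1600 → 2000.

ISO 2000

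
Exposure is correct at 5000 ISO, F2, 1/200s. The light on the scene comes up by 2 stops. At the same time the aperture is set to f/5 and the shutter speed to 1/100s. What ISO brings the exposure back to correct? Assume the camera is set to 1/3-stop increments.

ISO 4000

Scene light: 2 stops brighter.
Aperture: f/2 → f/2.2 → f/2.5 → f/2.8 → f/3.2 → f/3.5 → f/4 → f/4.5 → f/5 — 2 2/3 stops smaller aperture (darker).
Shutter speed: 1/200 → 1/160 → 1/125 → 1/100 — 1 stop longer (brighter).
Net so far: 1/3 stop brighter. ISO: 5000 → 4000.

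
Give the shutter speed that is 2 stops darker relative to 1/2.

Shutter speed: 1/2 → 1/4 → 1/8 — 2 stops shorter (darker).

1/8s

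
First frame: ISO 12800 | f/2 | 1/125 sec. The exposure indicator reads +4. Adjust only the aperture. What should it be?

Overexposed by 4 stops → need 4 stops darker.
Aperture: f/2 → f/2.8 → f/4 → f/5.6 → f/8.

f/8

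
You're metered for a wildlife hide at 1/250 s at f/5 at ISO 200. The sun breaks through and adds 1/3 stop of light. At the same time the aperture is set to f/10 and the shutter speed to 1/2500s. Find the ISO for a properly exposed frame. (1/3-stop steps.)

ISO 6400

Scene light: 1/3 stop brighter.
Aperture: f/5 → f/5.6 → f/6.3 → f/7.1 → f/8 → f/9 → f/10 — 2 stops narrower (darker).
Shutter speed: 1/250 → 1/320 → 1/400 → 1/500 → 1/640 → 1/800 → 1/1000 → 1/1250 → 1/1600 → 1/2000 → 1/2500 — 3 1/3 stops faster (darker).
Net so far: 5 stops darker. ISO: 200 → 250 → 320 → 400 → 500 → 640 → 800 → 1000 → 1250 → 1600 → 2000 → 2500 → 3200 → 4000 → 5000 → 6400.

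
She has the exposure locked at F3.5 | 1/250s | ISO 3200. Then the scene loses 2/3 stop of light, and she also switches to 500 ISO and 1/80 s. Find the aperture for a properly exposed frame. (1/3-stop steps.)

f/2

Scene light: 2/3 stop darker.
ISO: 3200 → 2500 → 2000 → 1600 → 1250 → 1000 → 800 → 640 → 500 — 2 2/3 stops dropped (darker).
Shutter speed: 1/250 → 1/200 → 1/160 → 1/125 → 1/100 → 1/80 — 1 2/3 stops longer (brighter).
Net so far: 1 2/3 stops darker. Aperture: f/3.5 → f/3.2 → f/2.8 → f/2.5 → f/2.2 → f/2.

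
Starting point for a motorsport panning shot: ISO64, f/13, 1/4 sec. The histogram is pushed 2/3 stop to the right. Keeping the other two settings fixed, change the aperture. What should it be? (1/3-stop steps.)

Overexposed by 2/3 stop → need 2/3 stop darker.
Aperture: f/13 → f/14 → f/16.

f/16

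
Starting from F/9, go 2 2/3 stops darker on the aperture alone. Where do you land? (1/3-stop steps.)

f/22

Aperture: f/9 → f/10 → f/11 → f/13 → f/14 → f/16 → f/18 → f/20 → f/22 — 2 2/3 stops stopped down (darker).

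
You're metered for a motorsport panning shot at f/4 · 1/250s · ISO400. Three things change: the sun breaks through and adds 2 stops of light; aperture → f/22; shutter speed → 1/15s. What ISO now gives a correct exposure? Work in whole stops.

ISO 200

Scene light: 2 stops brighter.
Aperture: f/4 → f/5.6 → f/8 → f/11 → f/16 → f/22 — 5 stops stopped down (darker).
Shutter speed: 1/250 → 1/125 → 1/60 → 1/30 → 1/15 — 4 stops longer (brighter).
Net so far: 1 stop brighter. ISO: 400 → 200.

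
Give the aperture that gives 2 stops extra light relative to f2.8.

Aperture: f/2.8 → f/2 → f/1.4 — 2 stops opened up (brighter).

f/1.4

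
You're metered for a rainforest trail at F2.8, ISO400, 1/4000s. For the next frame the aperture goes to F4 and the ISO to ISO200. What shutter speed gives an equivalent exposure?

1/1000s

Aperture: f/2.8 → f/4 — 1 stop narrower (darker).
ISO: 400 → 200 — 1 stop lower (darker).
Net change so far: 2 stops darker. Offset with the shutter speed: 1/4000 → 1/2000 → 1/1000.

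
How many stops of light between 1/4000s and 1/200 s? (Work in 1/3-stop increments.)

4 1/3 stops

1/4000 → 1/3200 → 1/2500 → 1/2000 → 1/1600 → 1/1250 → 1/1000 → 1/800 → 1/640 → 1/500 → 1/400 → 1/320 → 1/250 → 1/200 — count the steps: 13 third-stops = 4 1/3 stops.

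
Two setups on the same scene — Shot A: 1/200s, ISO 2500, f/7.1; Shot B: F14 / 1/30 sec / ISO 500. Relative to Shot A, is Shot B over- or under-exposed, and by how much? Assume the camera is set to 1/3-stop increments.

Aperture: f/7.1 → f/8 → f/9 → f/10 → f/11 → f/13 → f/14 — 2 stops stopped down (darker).
Shutter speed: 1/200 → 1/160 → 1/125 → 1/100 → 1/80 → 1/60 → 1/50 → 1/40 → 1/30 — 2 2/3 stops longer (brighter).
ISO: 2500 → 2000 → 1600 → 1250 → 1000 → 800 → 640 → 500 — 2 1/3 stops lower (darker).
Net: −2 +2 2/3 −2 1/3 = −1 2/3 stops.

1 2/3 stops darker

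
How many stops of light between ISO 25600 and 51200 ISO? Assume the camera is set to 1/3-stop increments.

25600 → 32000 → 40000 → 51200 — count the steps: 3 third-stops = 1 stop.

1 stop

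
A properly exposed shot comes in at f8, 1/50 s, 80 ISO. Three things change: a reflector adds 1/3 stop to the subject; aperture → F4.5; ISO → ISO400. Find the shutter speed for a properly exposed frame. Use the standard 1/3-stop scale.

1/1000s

Scene light: 1/3 stop brighter.
Aperture: f/8 → f/7.1 → f/6.3 → f/5.6 → f/5 → f/4.5 — 1 2/3 stops wider (brighter).
ISO: 80 → 100 → 125 → 160 → 200 → 250 → 320 → 400 — 2 1/3 stops raised (brighter).
Net so far: 4 1/3 stops brighter. Shutter speed: 1/50 → 1/60 → 1/80 → 1/100 → 1/125 → 1/160 → 1/200 → 1/250 → 1/320 → 1/400 → 1/500 → 1/640 → 1/800 → 1/1000.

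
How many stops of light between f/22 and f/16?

1 stop

f/22 → f/16 — count the steps: 1 stop.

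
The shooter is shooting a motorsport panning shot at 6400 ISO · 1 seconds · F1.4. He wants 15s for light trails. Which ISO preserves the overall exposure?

Shutter speed: 1 → 2 → 4 → 8 → 15 — 4 stops slower (brighter).
Need 4 stops darker from the ISO: 6400 → 3200 → 1600 → 800 → 400.

ISO 400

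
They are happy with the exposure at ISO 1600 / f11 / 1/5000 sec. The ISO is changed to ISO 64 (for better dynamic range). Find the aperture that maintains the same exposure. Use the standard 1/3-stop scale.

f/2.2

ISO: 1600 → 1250 → 1000 → 800 → 640 → 500 → 400 → 320 → 250 → 200 → 160 → 125 → 100 → 80 → 64 — 4 2/3 stops dropped (darker).
Need 4 2/3 stops brighter from the aperture: f/11 → f/10 → f/9 → f/8 → f/7.1 → f/6.3 → f/5.6 → f/5 → f/4.5 → f/4 → f/3.5 → f/3.2 → f/2.8 → f/2.5 → f/2.2.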